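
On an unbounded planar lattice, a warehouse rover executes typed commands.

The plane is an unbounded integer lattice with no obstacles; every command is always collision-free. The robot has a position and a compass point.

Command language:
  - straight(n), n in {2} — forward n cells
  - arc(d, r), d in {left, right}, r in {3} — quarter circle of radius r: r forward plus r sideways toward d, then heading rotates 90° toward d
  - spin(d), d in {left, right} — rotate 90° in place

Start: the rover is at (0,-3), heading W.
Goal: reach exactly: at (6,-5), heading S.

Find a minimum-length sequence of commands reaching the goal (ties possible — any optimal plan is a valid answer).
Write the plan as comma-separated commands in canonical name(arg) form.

spin(right), arc(right, 3), arc(right, 3), straight(2)

t0: at (0,-3), heading W
step 1 (spin(right)): at (0,-3), heading N
step 2 (arc(right, 3)): at (3,0), heading E
step 3 (arc(right, 3)): at (6,-3), heading S
step 4 (straight(2)): at (6,-5), heading S
minimal: 4 command(s), checked below 4.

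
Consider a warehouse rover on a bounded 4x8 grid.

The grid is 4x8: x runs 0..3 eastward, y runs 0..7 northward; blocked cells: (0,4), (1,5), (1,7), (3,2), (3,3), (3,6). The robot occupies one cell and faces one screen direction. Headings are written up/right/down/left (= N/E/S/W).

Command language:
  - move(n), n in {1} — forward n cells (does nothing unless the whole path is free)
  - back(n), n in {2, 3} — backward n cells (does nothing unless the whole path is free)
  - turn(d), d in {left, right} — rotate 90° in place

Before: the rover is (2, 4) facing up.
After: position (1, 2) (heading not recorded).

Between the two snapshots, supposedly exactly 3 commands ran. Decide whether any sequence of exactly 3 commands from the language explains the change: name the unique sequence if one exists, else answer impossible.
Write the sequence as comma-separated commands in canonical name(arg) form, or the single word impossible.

back(2), turn(left), move(1)

key: order matters: swapping back(2) and move(1) lands elsewhere
start: (2, 4) facing up
t=1 back(2) ⇒ (2, 2) facing up
t=2 turn(left) ⇒ (2, 2) facing left
t=3 move(1) ⇒ (1, 2) facing left
no rival 3-sequence matches.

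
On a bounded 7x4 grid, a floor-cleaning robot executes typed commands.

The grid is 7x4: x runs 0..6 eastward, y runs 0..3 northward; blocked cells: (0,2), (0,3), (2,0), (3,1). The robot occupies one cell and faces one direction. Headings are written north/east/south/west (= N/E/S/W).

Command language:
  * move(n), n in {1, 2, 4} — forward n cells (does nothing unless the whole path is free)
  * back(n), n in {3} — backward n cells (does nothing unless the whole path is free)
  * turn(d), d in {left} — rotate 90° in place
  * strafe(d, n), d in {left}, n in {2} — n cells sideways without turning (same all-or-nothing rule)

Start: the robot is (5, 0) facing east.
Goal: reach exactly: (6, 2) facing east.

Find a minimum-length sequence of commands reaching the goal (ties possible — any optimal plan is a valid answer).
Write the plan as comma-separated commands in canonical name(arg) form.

begin: (5, 0) facing east
[1] after move(1): (6, 0) facing east
[2] after strafe(left, 2): (6, 2) facing east
no 1-step plan works, so 2 is optimal.

move(1), strafe(left, 2)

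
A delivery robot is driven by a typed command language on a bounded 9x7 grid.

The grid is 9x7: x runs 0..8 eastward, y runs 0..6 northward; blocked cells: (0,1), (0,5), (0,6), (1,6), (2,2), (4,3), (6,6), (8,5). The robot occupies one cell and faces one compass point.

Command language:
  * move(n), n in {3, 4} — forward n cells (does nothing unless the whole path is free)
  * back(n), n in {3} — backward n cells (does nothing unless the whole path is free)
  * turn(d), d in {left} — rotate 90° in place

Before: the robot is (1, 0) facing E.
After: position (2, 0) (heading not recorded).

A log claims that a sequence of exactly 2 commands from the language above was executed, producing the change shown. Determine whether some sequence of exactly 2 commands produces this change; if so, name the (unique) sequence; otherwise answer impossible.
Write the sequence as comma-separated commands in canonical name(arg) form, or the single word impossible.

key: order matters: swapping move(4) and back(3) lands elsewhere
start: (1, 0) facing E
[1] after move(4): (5, 0) facing E
[2] after back(3): (2, 0) facing E
uniquely the one of 16 2-step routes that fits.

move(4), back(3)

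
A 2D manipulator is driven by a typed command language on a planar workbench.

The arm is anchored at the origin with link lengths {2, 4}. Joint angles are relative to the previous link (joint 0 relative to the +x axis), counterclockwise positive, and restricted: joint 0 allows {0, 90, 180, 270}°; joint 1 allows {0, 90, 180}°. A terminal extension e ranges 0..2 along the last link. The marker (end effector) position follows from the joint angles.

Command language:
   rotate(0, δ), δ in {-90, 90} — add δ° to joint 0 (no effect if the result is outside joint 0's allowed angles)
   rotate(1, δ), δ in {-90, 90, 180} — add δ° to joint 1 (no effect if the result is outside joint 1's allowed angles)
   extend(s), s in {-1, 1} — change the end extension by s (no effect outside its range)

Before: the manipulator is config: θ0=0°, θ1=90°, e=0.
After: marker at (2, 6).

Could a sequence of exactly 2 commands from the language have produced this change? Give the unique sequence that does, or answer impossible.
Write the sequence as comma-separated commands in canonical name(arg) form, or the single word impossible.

start: config: θ0=0°, θ1=90°, e=0
1. extend(1) → config: θ0=0°, θ1=90°, e=1
2. extend(1) → config: θ0=0°, θ1=90°, e=2
no other 2-command option fits: unique.

extend(1), extend(1)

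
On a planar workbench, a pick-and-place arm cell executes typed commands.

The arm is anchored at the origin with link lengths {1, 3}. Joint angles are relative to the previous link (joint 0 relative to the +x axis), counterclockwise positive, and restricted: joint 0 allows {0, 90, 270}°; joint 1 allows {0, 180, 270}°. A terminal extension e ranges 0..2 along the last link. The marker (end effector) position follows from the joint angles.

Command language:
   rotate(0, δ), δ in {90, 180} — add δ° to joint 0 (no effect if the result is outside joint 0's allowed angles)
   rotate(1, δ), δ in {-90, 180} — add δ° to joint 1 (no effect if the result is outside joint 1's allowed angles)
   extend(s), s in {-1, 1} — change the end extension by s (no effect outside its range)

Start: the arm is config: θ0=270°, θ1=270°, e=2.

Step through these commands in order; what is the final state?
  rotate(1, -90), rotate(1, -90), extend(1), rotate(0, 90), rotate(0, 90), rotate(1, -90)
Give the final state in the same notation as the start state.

config: θ0=90°, θ1=180°, e=2

initial: config: θ0=270°, θ1=270°, e=2
[1] after rotate(1, -90): config: θ0=270°, θ1=180°, e=2
[2] after rotate(1, -90): config: θ0=270°, θ1=180°, e=2
[3] after extend(1): config: θ0=270°, θ1=180°, e=2
[4] after rotate(0, 90): config: θ0=0°, θ1=180°, e=2
[5] after rotate(0, 90): config: θ0=90°, θ1=180°, e=2
[6] after rotate(1, -90): config: θ0=90°, θ1=180°, e=2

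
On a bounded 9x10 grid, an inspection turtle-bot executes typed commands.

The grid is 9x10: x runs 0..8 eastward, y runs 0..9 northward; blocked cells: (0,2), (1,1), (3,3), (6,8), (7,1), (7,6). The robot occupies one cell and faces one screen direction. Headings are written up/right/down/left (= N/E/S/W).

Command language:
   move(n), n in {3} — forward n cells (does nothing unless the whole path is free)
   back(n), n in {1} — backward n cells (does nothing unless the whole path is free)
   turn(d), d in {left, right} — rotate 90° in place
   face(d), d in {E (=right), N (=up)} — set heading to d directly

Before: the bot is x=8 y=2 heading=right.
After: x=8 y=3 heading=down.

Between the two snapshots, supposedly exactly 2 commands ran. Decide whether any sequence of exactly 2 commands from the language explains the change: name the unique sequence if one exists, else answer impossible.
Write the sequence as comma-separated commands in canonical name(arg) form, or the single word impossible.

turn(right), back(1)

key: cell and facing (now S) both changed — the 2 commands mix motion and turning
from: x=8 y=2 heading=right
[1] after turn(right): x=8 y=2 heading=down
[2] after back(1): x=8 y=3 heading=down
no rival 2-sequence matches.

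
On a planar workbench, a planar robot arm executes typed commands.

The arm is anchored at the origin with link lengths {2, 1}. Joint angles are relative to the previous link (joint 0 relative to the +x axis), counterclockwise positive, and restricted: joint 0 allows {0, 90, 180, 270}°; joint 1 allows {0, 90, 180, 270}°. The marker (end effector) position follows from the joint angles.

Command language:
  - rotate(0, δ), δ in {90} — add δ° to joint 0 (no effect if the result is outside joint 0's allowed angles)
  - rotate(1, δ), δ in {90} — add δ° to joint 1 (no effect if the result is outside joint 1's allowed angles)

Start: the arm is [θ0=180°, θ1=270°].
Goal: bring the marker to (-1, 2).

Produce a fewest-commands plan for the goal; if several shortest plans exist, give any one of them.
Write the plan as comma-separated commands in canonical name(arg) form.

from: [θ0=180°, θ1=270°]
t=1 rotate(1, 90) ⇒ [θ0=180°, θ1=0°]
t=2 rotate(1, 90) ⇒ [θ0=180°, θ1=90°]
t=3 rotate(0, 90) ⇒ [θ0=270°, θ1=90°]
t=4 rotate(0, 90) ⇒ [θ0=0°, θ1=90°]
t=5 rotate(0, 90) ⇒ [θ0=90°, θ1=90°]
no 4-step plan works, so 5 is optimal.

rotate(1, 90), rotate(1, 90), rotate(0, 90), rotate(0, 90), rotate(0, 90)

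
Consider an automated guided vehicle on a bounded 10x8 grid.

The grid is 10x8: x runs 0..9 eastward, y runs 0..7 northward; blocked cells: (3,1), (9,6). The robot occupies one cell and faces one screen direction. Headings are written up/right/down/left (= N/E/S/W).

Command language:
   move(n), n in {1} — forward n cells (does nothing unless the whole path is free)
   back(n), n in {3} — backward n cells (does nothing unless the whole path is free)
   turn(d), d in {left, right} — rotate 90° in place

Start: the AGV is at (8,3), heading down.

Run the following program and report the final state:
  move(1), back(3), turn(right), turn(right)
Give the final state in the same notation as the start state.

at (8,5), heading up

initial: at (8,3), heading down
t=1 move(1) ⇒ at (8,2), heading down
t=2 back(3) ⇒ at (8,5), heading down
t=3 turn(right) ⇒ at (8,5), heading left
t=4 turn(right) ⇒ at (8,5), heading up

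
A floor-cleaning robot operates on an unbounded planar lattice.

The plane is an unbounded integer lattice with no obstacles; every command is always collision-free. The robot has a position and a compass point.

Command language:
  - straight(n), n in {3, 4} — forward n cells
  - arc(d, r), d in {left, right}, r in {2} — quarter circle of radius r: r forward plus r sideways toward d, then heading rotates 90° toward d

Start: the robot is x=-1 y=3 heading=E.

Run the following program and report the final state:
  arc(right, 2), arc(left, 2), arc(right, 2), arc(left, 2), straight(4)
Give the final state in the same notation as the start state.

x=11 y=-5 heading=E

t0: x=-1 y=3 heading=E
1. arc(right, 2) → x=1 y=1 heading=S
2. arc(left, 2) → x=3 y=-1 heading=E
3. arc(right, 2) → x=5 y=-3 heading=S
4. arc(left, 2) → x=7 y=-5 heading=E
5. straight(4) → x=11 y=-5 heading=E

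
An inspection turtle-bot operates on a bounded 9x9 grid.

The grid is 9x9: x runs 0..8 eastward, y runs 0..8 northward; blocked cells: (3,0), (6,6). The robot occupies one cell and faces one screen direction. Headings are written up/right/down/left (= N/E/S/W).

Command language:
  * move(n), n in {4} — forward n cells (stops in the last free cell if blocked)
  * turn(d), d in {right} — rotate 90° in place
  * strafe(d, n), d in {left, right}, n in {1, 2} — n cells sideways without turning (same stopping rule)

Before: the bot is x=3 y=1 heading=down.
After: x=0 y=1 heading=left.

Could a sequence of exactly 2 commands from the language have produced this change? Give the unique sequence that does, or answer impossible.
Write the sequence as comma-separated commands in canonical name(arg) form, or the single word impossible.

turn(right), move(4)

key: move(4) runs into the grid edge before its full distance
start: x=3 y=1 heading=down
[1] after turn(right): x=3 y=1 heading=left
[2] after move(4): x=0 y=1 heading=left
uniquely the one of 36 2-step routes that fits.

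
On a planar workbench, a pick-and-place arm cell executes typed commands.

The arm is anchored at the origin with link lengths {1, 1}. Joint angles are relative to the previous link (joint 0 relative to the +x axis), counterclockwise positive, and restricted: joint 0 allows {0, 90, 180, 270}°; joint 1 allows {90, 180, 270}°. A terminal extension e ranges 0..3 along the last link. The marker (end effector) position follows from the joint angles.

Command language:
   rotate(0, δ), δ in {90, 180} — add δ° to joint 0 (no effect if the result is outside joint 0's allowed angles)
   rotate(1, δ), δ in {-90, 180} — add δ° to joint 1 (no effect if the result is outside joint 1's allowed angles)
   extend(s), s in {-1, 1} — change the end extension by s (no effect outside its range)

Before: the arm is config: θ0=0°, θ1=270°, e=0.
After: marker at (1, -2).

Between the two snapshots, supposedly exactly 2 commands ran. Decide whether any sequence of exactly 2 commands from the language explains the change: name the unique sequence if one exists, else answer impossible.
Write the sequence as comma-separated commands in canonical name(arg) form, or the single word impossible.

key: running extend(1) before extend(-1) would end elsewhere — order is forced
initial: config: θ0=0°, θ1=270°, e=0
t=1 extend(-1) ⇒ config: θ0=0°, θ1=270°, e=0
t=2 extend(1) ⇒ config: θ0=0°, θ1=270°, e=1
no other 2-command option fits: unique.

extend(-1), extend(1)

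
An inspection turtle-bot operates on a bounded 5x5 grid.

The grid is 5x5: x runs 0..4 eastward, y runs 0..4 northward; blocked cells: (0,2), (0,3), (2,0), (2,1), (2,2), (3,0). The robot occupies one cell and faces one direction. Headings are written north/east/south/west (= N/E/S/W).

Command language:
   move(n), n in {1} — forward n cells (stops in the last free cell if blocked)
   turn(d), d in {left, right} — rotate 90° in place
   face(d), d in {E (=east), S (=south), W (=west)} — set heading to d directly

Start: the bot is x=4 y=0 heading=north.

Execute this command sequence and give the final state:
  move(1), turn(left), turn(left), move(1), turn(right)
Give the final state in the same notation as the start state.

start: x=4 y=0 heading=north
t=1 move(1) ⇒ x=4 y=1 heading=north
t=2 turn(left) ⇒ x=4 y=1 heading=west
t=3 turn(left) ⇒ x=4 y=1 heading=south
t=4 move(1) ⇒ x=4 y=0 heading=south
t=5 turn(right) ⇒ x=4 y=0 heading=west

x=4 y=0 heading=west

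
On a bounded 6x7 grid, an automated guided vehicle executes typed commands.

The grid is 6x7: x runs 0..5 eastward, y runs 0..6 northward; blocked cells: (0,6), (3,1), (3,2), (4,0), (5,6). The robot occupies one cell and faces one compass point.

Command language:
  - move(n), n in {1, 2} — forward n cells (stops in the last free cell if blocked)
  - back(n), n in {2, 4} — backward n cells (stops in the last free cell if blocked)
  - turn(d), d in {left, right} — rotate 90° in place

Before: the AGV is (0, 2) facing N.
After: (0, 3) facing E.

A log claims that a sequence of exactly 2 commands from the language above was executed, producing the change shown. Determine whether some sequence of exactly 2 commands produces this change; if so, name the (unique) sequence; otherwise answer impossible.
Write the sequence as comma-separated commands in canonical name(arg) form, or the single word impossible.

key: cell and facing (now E) both changed — the 2 commands mix motion and turning
initial: (0, 2) facing N
[1] after move(1): (0, 3) facing N
[2] after turn(right): (0, 3) facing E
all 36 alternatives checked — unique.

move(1), turn(right)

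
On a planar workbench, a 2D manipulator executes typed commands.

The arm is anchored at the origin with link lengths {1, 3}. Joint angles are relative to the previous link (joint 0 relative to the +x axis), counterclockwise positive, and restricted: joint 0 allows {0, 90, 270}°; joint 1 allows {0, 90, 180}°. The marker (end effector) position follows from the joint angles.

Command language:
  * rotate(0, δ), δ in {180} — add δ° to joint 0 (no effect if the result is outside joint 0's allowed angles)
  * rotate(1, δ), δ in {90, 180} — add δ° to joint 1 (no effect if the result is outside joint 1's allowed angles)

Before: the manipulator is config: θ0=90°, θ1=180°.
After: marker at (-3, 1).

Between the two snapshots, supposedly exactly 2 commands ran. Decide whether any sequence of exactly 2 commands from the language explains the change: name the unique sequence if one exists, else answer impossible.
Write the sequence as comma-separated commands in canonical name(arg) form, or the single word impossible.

rotate(1, 180), rotate(1, 90)

key: running rotate(1, 90) before rotate(1, 180) would end elsewhere — order is forced
t0: config: θ0=90°, θ1=180°
[1] after rotate(1, 180): config: θ0=90°, θ1=0°
[2] after rotate(1, 90): config: θ0=90°, θ1=90°
no rival 2-sequence matches.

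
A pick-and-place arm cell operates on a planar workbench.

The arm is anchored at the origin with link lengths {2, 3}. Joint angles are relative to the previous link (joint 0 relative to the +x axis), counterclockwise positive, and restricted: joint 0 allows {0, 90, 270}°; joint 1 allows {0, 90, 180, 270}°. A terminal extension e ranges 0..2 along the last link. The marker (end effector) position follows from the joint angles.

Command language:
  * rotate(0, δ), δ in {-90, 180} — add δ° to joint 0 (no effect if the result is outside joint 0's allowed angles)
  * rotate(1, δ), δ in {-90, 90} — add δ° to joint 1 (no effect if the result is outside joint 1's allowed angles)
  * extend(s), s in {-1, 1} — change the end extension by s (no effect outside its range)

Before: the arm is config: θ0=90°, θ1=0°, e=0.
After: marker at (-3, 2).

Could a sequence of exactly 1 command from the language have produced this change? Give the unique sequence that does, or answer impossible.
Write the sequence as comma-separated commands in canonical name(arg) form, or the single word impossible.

initial: config: θ0=90°, θ1=0°, e=0
step 1 (rotate(1, 90)): config: θ0=90°, θ1=90°, e=0
no other 1-command option fits: unique.

rotate(1, 90)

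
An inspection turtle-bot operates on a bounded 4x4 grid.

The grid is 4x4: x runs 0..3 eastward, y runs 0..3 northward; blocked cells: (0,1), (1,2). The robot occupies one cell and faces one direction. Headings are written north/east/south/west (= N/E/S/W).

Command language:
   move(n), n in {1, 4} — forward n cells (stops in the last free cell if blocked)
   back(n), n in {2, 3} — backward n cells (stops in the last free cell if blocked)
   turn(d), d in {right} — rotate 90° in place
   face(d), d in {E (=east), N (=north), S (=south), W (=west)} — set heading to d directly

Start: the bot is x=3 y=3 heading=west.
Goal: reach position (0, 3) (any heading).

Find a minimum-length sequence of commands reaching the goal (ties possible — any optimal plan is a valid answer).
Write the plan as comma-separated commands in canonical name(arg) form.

move(4)

begin: x=3 y=3 heading=west
t=1 move(4) ⇒ x=0 y=3 heading=west
minimal: 1 command(s), checked below 1.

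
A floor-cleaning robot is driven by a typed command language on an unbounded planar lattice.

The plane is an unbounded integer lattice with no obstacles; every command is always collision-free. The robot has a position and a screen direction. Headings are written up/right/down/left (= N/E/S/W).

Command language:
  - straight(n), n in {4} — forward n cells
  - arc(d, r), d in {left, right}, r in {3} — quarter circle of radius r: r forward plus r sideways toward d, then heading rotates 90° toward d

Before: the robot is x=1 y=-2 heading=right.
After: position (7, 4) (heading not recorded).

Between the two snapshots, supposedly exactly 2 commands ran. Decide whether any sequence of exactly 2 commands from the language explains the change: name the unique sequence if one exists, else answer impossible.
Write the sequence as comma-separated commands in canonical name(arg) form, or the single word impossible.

arc(left, 3), arc(right, 3)

key: order matters: swapping arc(left, 3) and arc(right, 3) lands elsewhere
initial: x=1 y=-2 heading=right
1. arc(left, 3) → x=4 y=1 heading=up
2. arc(right, 3) → x=7 y=4 heading=right
no other 2-command option fits: unique.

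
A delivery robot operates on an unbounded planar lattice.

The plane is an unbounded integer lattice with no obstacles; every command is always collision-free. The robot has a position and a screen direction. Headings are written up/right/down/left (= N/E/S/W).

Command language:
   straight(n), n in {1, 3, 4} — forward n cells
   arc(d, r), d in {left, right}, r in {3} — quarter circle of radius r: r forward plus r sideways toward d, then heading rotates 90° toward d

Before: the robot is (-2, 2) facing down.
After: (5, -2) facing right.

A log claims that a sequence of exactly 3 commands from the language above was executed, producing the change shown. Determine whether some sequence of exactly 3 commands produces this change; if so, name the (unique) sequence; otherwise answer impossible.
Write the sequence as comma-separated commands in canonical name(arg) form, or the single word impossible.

straight(1), arc(left, 3), straight(4)

key: cell and facing (now E) both changed — the 3 commands mix motion and turning
from: (-2, 2) facing down
1. straight(1) → (-2, 1) facing down
2. arc(left, 3) → (1, -2) facing right
3. straight(4) → (5, -2) facing right
no rival 3-sequence matches.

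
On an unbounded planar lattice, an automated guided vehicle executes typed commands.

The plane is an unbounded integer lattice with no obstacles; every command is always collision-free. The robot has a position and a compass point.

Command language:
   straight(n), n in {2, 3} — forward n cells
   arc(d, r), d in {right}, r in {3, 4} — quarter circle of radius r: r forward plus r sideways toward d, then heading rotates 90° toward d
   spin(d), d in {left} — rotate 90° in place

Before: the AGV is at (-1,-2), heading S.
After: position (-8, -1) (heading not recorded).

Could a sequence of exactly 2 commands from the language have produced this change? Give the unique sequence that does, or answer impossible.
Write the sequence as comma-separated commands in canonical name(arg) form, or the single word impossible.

key: running arc(right, 4) before arc(right, 3) would end elsewhere — order is forced
start: at (-1,-2), heading S
[1] after arc(right, 3): at (-4,-5), heading W
[2] after arc(right, 4): at (-8,-1), heading N
uniquely the one of 25 2-step routes that fits.

arc(right, 3), arc(right, 4)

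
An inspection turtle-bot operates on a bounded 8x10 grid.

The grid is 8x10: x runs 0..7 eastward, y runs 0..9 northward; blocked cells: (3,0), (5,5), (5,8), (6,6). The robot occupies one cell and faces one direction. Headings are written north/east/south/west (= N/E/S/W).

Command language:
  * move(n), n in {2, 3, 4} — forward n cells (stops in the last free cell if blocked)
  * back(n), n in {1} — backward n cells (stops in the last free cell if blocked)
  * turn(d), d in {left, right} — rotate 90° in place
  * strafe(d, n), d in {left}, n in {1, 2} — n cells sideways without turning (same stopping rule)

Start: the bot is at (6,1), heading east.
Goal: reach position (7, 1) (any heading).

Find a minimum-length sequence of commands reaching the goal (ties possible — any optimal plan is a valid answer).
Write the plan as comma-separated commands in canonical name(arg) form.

initial: at (6,1), heading east
[1] after move(3): at (7,1), heading east
no 0-step plan works, so 1 is optimal.

move(3)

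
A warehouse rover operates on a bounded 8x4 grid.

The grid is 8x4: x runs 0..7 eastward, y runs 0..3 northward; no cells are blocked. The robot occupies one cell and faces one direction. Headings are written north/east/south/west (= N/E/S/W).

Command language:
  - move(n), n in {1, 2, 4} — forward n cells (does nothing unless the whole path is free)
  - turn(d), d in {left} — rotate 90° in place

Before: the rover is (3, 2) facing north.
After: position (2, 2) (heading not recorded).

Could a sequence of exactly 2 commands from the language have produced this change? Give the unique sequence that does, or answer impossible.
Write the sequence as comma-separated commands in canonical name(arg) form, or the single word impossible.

turn(left), move(1)

key: running move(1) before turn(left) would end elsewhere — order is forced
begin: (3, 2) facing north
1. turn(left) → (3, 2) facing west
2. move(1) → (2, 2) facing west
uniquely the one of 16 2-step routes that fits.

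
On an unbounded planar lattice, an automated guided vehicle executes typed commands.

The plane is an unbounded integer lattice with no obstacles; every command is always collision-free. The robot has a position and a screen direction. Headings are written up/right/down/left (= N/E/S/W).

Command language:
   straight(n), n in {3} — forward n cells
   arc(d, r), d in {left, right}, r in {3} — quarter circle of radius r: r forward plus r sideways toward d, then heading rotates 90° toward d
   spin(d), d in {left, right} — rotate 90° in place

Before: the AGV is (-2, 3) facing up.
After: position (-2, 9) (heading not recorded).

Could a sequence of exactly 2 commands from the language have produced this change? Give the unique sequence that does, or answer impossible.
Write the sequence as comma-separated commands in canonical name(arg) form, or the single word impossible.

start: (-2, 3) facing up
t=1 straight(3) ⇒ (-2, 6) facing up
t=2 straight(3) ⇒ (-2, 9) facing up
no other 2-command option fits: unique.

straight(3), straight(3)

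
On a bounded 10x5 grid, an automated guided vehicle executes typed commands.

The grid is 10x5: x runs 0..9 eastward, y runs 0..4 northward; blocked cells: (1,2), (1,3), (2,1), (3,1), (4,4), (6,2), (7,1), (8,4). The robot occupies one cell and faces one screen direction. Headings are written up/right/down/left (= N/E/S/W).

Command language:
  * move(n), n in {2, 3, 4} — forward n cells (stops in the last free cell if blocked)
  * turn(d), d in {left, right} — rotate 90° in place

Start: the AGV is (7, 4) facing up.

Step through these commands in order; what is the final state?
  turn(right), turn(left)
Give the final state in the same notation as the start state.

(7, 4) facing up

initial: (7, 4) facing up
[1] after turn(right): (7, 4) facing right
[2] after turn(left): (7, 4) facing up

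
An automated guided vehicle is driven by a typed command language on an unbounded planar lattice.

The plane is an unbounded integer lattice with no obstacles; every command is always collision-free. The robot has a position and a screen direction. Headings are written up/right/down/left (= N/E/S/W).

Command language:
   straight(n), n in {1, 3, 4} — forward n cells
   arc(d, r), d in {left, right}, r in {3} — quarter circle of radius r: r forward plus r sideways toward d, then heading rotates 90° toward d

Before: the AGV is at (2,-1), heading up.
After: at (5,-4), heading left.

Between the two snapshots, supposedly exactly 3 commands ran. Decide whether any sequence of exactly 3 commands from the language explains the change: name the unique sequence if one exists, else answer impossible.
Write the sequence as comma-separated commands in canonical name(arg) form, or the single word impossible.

arc(right, 3), arc(right, 3), arc(right, 3)

key: cell and facing (now W) both changed — the 3 commands mix motion and turning
initial: at (2,-1), heading up
t=1 arc(right, 3) ⇒ at (5,2), heading right
t=2 arc(right, 3) ⇒ at (8,-1), heading down
t=3 arc(right, 3) ⇒ at (5,-4), heading left
all 125 alternatives checked — unique.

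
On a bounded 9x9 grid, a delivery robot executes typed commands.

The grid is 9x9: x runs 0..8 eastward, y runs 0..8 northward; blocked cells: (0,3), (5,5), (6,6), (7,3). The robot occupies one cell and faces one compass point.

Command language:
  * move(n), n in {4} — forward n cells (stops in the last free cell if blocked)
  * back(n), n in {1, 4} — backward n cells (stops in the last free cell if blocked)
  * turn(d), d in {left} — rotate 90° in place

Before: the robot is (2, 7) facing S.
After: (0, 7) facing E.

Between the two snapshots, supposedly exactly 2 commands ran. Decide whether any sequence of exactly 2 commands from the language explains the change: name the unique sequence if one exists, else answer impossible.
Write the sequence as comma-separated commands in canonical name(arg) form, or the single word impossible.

key: cell and facing (now E) both changed — the 2 commands mix motion and turning
begin: (2, 7) facing S
t=1 turn(left) ⇒ (2, 7) facing E
t=2 back(4) ⇒ (0, 7) facing E
no other 2-command option fits: unique.

turn(left), back(4)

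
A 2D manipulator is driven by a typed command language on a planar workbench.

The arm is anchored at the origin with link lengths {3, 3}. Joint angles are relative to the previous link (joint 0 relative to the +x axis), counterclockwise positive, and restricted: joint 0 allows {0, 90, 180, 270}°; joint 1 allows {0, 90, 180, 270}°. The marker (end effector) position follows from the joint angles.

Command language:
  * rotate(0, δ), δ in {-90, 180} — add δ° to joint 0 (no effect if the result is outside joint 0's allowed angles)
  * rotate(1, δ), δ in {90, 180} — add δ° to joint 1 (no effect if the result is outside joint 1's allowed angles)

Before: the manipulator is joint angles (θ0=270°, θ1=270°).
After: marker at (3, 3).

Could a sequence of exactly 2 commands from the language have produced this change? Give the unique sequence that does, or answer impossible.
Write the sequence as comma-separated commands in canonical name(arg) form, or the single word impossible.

start: joint angles (θ0=270°, θ1=270°)
[1] after rotate(0, -90): joint angles (θ0=180°, θ1=270°)
[2] after rotate(0, -90): joint angles (θ0=90°, θ1=270°)
no rival 2-sequence matches.

rotate(0, -90), rotate(0, -90)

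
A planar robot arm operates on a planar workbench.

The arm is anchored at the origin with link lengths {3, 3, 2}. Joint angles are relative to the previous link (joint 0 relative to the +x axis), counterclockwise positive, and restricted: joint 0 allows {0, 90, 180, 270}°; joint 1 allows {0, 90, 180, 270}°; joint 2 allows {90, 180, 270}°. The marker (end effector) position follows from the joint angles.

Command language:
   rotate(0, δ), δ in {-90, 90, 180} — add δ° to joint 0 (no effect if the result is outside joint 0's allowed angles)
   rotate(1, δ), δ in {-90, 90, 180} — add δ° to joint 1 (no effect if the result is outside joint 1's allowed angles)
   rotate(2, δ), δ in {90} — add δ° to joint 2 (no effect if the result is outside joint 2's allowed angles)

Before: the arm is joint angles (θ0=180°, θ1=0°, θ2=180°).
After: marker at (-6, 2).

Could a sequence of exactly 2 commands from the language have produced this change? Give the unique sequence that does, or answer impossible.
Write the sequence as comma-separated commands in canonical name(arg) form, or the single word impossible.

from: joint angles (θ0=180°, θ1=0°, θ2=180°)
step 1 (rotate(2, 90)): joint angles (θ0=180°, θ1=0°, θ2=270°)
step 2 (rotate(2, 90)): joint angles (θ0=180°, θ1=0°, θ2=270°)
no other 2-command option fits: unique.

rotate(2, 90), rotate(2, 90)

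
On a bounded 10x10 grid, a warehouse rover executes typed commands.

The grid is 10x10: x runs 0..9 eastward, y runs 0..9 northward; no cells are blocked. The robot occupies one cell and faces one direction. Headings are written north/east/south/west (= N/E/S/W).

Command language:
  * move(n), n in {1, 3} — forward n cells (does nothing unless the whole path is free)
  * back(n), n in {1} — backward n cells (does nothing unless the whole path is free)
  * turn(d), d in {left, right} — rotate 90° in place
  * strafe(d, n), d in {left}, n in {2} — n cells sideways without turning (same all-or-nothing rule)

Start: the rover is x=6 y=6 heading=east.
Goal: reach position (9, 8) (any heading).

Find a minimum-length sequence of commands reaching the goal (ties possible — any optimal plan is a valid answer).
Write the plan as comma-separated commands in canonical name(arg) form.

strafe(left, 2), move(3)

from: x=6 y=6 heading=east
[1] after strafe(left, 2): x=6 y=8 heading=east
[2] after move(3): x=9 y=8 heading=east
no 1-step plan works, so 2 is optimal.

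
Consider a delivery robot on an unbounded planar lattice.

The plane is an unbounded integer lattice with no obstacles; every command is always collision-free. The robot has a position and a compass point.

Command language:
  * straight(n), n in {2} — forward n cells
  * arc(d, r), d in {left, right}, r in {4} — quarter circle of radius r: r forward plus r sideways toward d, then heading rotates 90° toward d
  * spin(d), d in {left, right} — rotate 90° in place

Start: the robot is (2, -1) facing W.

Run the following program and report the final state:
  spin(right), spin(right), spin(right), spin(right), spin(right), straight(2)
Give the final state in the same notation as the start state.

(2, 1) facing N

initial: (2, -1) facing W
[1] after spin(right): (2, -1) facing N
[2] after spin(right): (2, -1) facing E
[3] after spin(right): (2, -1) facing S
[4] after spin(right): (2, -1) facing W
[5] after spin(right): (2, -1) facing N
[6] after straight(2): (2, 1) facing N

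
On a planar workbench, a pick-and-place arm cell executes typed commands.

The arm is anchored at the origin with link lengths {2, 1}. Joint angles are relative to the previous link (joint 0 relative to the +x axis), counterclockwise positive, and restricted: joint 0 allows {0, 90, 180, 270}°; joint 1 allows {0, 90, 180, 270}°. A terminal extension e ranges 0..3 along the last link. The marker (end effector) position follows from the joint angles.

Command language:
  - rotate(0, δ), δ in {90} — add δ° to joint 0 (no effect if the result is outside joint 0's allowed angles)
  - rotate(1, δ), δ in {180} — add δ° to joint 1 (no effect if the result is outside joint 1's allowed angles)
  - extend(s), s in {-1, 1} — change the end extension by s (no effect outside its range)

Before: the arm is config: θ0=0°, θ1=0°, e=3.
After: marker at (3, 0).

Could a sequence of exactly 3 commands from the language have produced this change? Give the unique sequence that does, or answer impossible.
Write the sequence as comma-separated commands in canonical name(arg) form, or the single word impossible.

t0: config: θ0=0°, θ1=0°, e=3
step 1 (extend(-1)): config: θ0=0°, θ1=0°, e=2
step 2 (extend(-1)): config: θ0=0°, θ1=0°, e=1
step 3 (extend(-1)): config: θ0=0°, θ1=0°, e=0
no other 3-command option fits: unique.

extend(-1), extend(-1), extend(-1)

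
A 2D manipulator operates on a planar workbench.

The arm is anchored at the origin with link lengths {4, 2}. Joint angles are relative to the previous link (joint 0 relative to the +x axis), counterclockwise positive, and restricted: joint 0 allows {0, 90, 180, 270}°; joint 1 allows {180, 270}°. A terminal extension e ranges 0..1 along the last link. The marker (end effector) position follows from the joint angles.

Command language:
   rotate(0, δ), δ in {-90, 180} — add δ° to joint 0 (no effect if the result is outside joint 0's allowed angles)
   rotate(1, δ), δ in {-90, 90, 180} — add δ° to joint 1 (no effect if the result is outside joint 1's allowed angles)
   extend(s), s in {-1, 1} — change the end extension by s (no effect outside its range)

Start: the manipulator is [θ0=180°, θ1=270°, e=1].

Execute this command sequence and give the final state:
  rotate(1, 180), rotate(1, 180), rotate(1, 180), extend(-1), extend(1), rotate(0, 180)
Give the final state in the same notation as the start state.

[θ0=0°, θ1=270°, e=1]

from: [θ0=180°, θ1=270°, e=1]
t=1 rotate(1, 180) ⇒ [θ0=180°, θ1=270°, e=1]
t=2 rotate(1, 180) ⇒ [θ0=180°, θ1=270°, e=1]
t=3 rotate(1, 180) ⇒ [θ0=180°, θ1=270°, e=1]
t=4 extend(-1) ⇒ [θ0=180°, θ1=270°, e=0]
t=5 extend(1) ⇒ [θ0=180°, θ1=270°, e=1]
t=6 rotate(0, 180) ⇒ [θ0=0°, θ1=270°, e=1]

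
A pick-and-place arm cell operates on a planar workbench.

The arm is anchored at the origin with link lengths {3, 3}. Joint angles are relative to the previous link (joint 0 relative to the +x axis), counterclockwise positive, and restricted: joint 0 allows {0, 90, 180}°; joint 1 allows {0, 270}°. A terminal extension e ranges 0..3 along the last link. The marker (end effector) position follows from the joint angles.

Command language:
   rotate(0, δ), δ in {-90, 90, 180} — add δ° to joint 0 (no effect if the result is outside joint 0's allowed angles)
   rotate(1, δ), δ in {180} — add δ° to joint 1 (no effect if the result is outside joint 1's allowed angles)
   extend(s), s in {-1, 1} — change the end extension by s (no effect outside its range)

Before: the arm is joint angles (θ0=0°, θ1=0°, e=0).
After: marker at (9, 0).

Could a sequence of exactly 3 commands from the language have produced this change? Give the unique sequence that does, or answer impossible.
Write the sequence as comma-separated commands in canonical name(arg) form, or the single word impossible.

extend(1), extend(1), extend(1)

from: joint angles (θ0=0°, θ1=0°, e=0)
step 1 (extend(1)): joint angles (θ0=0°, θ1=0°, e=1)
step 2 (extend(1)): joint angles (θ0=0°, θ1=0°, e=2)
step 3 (extend(1)): joint angles (θ0=0°, θ1=0°, e=3)
no rival 3-sequence matches.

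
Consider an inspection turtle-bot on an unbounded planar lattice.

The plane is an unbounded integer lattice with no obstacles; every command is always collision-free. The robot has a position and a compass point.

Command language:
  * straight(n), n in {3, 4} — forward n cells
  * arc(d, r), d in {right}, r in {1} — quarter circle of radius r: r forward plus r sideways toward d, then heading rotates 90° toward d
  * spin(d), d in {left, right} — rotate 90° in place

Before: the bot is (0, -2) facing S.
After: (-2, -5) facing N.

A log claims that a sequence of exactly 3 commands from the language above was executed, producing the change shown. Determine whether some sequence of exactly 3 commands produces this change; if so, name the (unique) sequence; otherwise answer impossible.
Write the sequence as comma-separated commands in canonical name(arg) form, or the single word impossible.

key: cell and facing (now N) both changed — the 3 commands mix motion and turning
t0: (0, -2) facing S
step 1 (straight(3)): (0, -5) facing S
step 2 (arc(right, 1)): (-1, -6) facing W
step 3 (arc(right, 1)): (-2, -5) facing N
uniquely the one of 125 3-step routes that fits.

straight(3), arc(right, 1), arc(right, 1)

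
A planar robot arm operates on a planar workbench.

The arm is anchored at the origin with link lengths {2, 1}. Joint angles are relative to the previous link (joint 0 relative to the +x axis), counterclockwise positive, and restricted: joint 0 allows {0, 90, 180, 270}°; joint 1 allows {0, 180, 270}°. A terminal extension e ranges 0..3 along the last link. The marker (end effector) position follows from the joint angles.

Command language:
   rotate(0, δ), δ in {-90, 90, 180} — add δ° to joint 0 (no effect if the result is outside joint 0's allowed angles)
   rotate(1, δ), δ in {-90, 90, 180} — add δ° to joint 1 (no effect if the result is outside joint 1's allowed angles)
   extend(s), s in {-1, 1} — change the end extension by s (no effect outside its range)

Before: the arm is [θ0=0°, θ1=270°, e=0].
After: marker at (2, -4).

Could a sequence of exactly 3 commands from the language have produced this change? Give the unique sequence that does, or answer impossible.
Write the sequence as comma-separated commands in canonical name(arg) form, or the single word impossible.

from: [θ0=0°, θ1=270°, e=0]
t=1 extend(1) ⇒ [θ0=0°, θ1=270°, e=1]
t=2 extend(1) ⇒ [θ0=0°, θ1=270°, e=2]
t=3 extend(1) ⇒ [θ0=0°, θ1=270°, e=3]
no other 3-command option fits: unique.

extend(1), extend(1), extend(1)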